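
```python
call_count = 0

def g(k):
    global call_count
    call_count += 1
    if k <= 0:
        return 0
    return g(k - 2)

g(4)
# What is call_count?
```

Linear recursion stepping by 2: 3 calls from k=4 down to ≤0.

Answer: 3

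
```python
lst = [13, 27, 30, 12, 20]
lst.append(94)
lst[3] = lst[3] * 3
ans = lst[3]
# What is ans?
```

Trace:
`lst = [13, 27, 30, 12, 20]` → lst = [13, 27, 30, 12, 20]
`lst.append(94)` → lst = [13, 27, 30, 12, 20, 94]
`lst[3] = lst[3] * 3` → lst = [13, 27, 30, 36, 20, 94]
`ans = lst[3]` → ans = 36
So ans = 36

Answer: 36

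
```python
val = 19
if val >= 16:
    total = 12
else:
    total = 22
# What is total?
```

Trace:
`val = 19` → val = 19
`if val >= 16: ...` → val >= 16 is True → total = 12
So total = 12

Answer: 12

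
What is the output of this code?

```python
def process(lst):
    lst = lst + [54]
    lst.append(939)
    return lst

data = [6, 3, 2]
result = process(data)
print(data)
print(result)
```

Key concept: rebinding parameter vs mutation.
Step by step:
`data = [6, 3, 2]` → data = [6, 3, 2]
`result = process(data)` → result = [6, 3, 2, 54, 939]
`print(data)` → prints [6, 3, 2]
`print(result)` → prints [6, 3, 2, 54, 939]

Answer:
[6, 3, 2]
[6, 3, 2, 54, 939]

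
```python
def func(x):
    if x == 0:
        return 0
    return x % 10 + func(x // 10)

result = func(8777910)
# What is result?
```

Sum of digits of 8777910: 0 + 1 + 9 + 7 + 7 + 7 + 8 = 39

Answer: 39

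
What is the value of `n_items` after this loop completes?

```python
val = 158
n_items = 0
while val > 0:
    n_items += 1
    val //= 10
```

Count digits by repeated division by 10
`n_items` takes the values: 0 → 1 → 2 → 3

Answer: 3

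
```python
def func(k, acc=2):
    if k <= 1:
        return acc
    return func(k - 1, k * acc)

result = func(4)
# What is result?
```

Accumulator trace (n, acc): (4, 2) -> (3, 8) -> (2, 24) -> (1, 48) -> return 48

Answer: 48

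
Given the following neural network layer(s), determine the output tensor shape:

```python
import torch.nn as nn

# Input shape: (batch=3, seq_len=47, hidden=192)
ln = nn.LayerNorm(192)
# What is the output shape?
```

Input: (3, 47, 192) -> Output: (3, 47, 192)

Answer: (3, 47, 192)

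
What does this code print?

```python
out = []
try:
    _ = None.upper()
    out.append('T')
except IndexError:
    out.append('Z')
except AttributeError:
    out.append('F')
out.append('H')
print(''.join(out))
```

Execution trace: 'F' (except AttributeError) → 'H' (after the try/except). Output: FH

Answer: FH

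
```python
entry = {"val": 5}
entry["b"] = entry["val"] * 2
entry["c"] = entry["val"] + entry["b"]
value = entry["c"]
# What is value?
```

Trace:
`entry = {"val": 5}` → entry = {'val': 5}
`entry["b"] = entry["val"] * 2` → entry = {'val': 5, 'b': 10}
`entry["c"] = entry["val"] + entry["b"]` → entry = {'val': 5, 'b': 10, 'c': 15}
`value = entry["c"]` → value = 15
So value = 15

Answer: 15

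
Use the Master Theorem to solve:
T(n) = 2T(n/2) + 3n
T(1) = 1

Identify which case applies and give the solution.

a=2, b=2, f(n)=3n. log_2(2) = 1. Since c=1 = 1, Case 2 applies: T(n) = Θ(n^log_b(a) · log n) = O(n log n).

Answer: O(n log n) - Case 2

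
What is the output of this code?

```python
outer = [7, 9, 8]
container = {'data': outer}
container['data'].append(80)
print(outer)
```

Key concept: dict holds reference to list.
Step by step:
`outer = [7, 9, 8]` → outer = [7, 9, 8]
`container = {'data': outer}` → container = {'data': [7, 9, 8]}
`container['data'].append(80)` → outer = [7, 9, 8, 80]; container = {'data': [7, 9, 8, 80]}
`print(outer)` → prints [7, 9, 8, 80]

Answer: [7, 9, 8, 80]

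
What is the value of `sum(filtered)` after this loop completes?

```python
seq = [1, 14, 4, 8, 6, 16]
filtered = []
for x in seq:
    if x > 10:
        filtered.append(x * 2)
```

Sum of doubled values > 10
`filtered` takes the values: [] → [28] → [28, 32]
So `sum(filtered)` = 60

Answer: 60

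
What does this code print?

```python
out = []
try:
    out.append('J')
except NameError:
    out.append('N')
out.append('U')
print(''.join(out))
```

Execution trace: 'J' (try body, no exception) → 'U' (after the try/except). Output: JU

Answer: JU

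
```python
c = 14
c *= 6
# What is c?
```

Trace:
`c = 14` → c = 14
`c *= 6` → c = 84
So c = 84

Answer: 84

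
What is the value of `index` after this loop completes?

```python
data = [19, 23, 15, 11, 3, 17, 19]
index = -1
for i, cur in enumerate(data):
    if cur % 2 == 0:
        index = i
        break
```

First even number index in [19, 23, 15, 11, 3, 17, 19]
`index` takes the values: -1

Answer: -1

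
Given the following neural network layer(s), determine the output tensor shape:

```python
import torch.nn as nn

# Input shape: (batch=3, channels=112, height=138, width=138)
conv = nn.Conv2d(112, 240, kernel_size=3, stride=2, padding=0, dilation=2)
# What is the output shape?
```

Input: (3, 112, 138, 138) -> Output: (3, 240, 67, 67)

Answer: (3, 240, 67, 67)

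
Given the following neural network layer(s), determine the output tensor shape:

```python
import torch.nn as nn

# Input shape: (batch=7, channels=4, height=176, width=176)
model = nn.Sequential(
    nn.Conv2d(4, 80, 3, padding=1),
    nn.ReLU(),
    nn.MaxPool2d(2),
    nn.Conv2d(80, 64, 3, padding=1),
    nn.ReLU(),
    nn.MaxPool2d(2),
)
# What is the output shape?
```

Input: (7, 4, 176, 176) -> after first Conv2d: (7, 80, 176, 176) -> after first MaxPool2d: (7, 80, 88, 88) -> after second Conv2d: (7, 64, 88, 88) -> Output: (7, 64, 44, 44)

Answer: (7, 64, 44, 44)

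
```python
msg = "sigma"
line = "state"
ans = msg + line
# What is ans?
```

Trace:
`msg = "sigma"` → msg = 'sigma'
`line = "state"` → line = 'state'
`ans = msg + line` → ans = 'sigmastate'
So ans = 'sigmastate'

Answer: 'sigmastate'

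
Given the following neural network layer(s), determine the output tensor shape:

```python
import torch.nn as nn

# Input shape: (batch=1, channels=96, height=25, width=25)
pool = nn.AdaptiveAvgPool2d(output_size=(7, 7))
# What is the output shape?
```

Input: (1, 96, 25, 25) -> Output: (1, 96, 7, 7)

Answer: (1, 96, 7, 7)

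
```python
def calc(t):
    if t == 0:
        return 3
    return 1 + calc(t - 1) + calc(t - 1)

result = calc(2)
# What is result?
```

calc(t) = 1 + 2·calc(t-1), calc(0)=3. Closed form: (3+1)·2^2 - 1 = 15.

Answer: 15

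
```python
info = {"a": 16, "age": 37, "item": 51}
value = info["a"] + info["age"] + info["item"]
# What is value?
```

Trace:
`info = {"a": 16, "age": 37, "item": 51}` → info = {'a': 16, 'age': 37, 'item': 51}
`value = info["a"] + info["age"] + info["item"]` → value = 104
So value = 104

Answer: 104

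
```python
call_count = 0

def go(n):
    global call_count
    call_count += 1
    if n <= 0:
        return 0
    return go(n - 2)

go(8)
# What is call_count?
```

Linear recursion stepping by 2: 5 calls from n=8 down to ≤0.

Answer: 5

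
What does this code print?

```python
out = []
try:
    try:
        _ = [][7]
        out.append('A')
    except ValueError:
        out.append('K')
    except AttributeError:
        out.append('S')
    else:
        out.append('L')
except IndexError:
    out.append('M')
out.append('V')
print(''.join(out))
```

Execution trace: 'M' (outer except IndexError) → 'V' (after the try/except). Output: MV

Answer: MV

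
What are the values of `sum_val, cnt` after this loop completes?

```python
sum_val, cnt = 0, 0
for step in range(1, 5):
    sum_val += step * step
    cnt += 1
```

Sum of squares and count
`sum_val, cnt` takes the values: (0, 0) → (1, 0) → (1, 1) → (5, 1) → (5, 2) → (14, 2) → (14, 3) → (30, 3) → (30, 4)

Answer: 30, 4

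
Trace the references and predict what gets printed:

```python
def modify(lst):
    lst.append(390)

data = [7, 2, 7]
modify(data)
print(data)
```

Key concept: function modifies passed list.
Step by step:
`data = [7, 2, 7]` → data = [7, 2, 7]
`modify(data)` → data = [7, 2, 7, 390]
`print(data)` → prints [7, 2, 7, 390]

Answer: [7, 2, 7, 390]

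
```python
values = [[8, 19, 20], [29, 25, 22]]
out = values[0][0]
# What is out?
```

Trace:
`values = [[8, 19, 20], [29, 25, 22]]` → values = [[8, 19, 20], [29, 25, 22]]
`out = values[0][0]` → out = 8
So out = 8

Answer: 8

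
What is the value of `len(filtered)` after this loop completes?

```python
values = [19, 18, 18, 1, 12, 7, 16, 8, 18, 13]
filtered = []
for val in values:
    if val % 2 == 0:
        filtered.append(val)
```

Count even numbers in [19, 18, 18, 1, 12, 7, 16, 8, 18, 13]
`filtered` takes the values: [] → [18] → [18, 18] → [18, 18, 12] → [18, 18, 12, 16] → [18, 18, 12, 16, 8] → [18, 18, 12, 16, 8, 18]
So `len(filtered)` = 6

Answer: 6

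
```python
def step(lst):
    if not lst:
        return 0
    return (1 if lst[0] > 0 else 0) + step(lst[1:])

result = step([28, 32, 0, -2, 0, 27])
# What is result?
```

Count of positive elements in [28, 32, 0, -2, 0, 27] = 3

Answer: 3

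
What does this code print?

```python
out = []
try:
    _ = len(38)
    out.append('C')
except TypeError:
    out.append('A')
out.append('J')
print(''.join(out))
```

Execution trace: 'A' (except TypeError) → 'J' (after the try/except). Output: AJ

Answer: AJ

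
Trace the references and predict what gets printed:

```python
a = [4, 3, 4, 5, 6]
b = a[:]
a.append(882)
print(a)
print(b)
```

Key concept: slice [:] creates copy.
Step by step:
`a = [4, 3, 4, 5, 6]` → a = [4, 3, 4, 5, 6]
`b = a[:]` → b = [4, 3, 4, 5, 6]
`a.append(882)` → a = [4, 3, 4, 5, 6, 882]
`print(a)` → prints [4, 3, 4, 5, 6, 882]
`print(b)` → prints [4, 3, 4, 5, 6]

Answer:
[4, 3, 4, 5, 6, 882]
[4, 3, 4, 5, 6]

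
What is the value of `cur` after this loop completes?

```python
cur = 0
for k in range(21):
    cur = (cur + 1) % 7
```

Increment mod 7, 21 times = 0
`cur` takes the values: 0 → 1 → 2 → 3 → 4 → 5 → 6 → 0 → 1 → 2 → 3 → 4 → 5 → 6 → 0 → 1 → 2 → 3 → 4 → 5 → 6 → 0

Answer: 0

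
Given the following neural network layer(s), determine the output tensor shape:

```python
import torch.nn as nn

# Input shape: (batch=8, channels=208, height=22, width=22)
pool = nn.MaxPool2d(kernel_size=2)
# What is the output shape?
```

Input: (8, 208, 22, 22) -> Output: (8, 208, 11, 11)

Answer: (8, 208, 11, 11)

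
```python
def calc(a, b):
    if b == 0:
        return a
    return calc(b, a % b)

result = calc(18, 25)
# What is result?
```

calc(18, 25) -> calc(25, 18) -> calc(18, 7) -> calc(7, 4) -> calc(4, 3) -> calc(3, 1) -> calc(1, 0) -> 1

Answer: 1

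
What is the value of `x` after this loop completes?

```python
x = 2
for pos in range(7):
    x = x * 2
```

Multiply by 2, 7 times: 2 * 2^7 = 256
`x` takes the values: 2 → 4 → 8 → 16 → 32 → 64 → 128 → 256

Answer: 256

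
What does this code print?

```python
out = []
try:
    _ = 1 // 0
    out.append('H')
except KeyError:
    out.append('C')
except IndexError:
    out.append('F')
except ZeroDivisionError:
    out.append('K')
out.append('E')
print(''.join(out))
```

Execution trace: 'K' (except ZeroDivisionError) → 'E' (after the try/except). Output: KE

Answer: KE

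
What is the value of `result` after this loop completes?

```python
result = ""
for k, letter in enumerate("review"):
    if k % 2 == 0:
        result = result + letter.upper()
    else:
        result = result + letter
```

Uppercase even positions in 'review'
`result` takes the values: "" → "R" → "Re" → "ReV" → "ReVi" → "ReViE" → "ReViEw"

Answer: "ReViEw"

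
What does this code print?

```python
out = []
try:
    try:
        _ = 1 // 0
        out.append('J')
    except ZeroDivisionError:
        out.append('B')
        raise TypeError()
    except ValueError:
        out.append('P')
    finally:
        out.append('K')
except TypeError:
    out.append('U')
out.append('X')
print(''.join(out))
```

Execution trace: 'B' (inner except ZeroDivisionError) → 'K' (inner finally) → 'U' (outer except TypeError) → 'X' (after the try/except). Output: BKUX

Answer: BKUX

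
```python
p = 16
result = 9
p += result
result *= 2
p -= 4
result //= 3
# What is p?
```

Trace:
`p = 16` → p = 16
`result = 9` → result = 9
`p += result` → p = 25
`result *= 2` → result = 18
`p -= 4` → p = 21
`result //= 3` → result = 6
So p = 21

Answer: 21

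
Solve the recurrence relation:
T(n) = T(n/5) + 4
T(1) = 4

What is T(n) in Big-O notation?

Each step divides n by 5 and adds 4. After log_5(n) steps we reach T(1)=4. So T(n) = 4·log_5(n) + 4 = O(log n).

Answer: O(log n)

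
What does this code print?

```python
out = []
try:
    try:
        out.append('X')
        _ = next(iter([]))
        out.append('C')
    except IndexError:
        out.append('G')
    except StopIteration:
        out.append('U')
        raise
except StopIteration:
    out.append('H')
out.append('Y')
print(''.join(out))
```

Execution trace: 'X' (inner try body) → 'U' (inner except StopIteration) → 'H' (outer except StopIteration) → 'Y' (after the try/except). Output: XUHY

Answer: XUHY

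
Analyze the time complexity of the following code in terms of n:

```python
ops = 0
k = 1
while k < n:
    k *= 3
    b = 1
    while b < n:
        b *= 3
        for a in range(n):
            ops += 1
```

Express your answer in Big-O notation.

Each loop level contributes: log n × log n × n. Multiplying the contributions gives O(n log² n).

Answer: O(n log² n)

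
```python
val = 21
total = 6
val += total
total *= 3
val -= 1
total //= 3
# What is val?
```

Trace:
`val = 21` → val = 21
`total = 6` → total = 6
`val += total` → val = 27
`total *= 3` → total = 18
`val -= 1` → val = 26
`total //= 3` → total = 6
So val = 26

Answer: 26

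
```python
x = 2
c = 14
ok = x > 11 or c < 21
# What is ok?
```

Trace:
`x = 2` → x = 2
`c = 14` → c = 14
`ok = x > 11 or c < 21` → ok = True
So ok = True

Answer: True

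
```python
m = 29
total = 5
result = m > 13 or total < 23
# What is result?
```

Trace:
`m = 29` → m = 29
`total = 5` → total = 5
`result = m > 13 or total < 23` → result = True
So result = True

Answer: True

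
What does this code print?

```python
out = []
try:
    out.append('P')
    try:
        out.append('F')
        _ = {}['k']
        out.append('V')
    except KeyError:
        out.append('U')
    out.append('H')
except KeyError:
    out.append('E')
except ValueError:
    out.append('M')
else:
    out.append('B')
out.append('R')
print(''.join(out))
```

Execution trace: 'P' (try body) → 'F' (inner try body) → 'U' (inner except KeyError) → 'H' (try body, no exception) → 'B' (else) → 'R' (after the try/except). Output: PFUHBR

Answer: PFUHBR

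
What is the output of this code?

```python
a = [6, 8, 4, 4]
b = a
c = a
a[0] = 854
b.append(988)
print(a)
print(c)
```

Key concept: multiple aliases.
Step by step:
`a = [6, 8, 4, 4]` → a = [6, 8, 4, 4]
`b = a` → b = [6, 8, 4, 4] (same object as a)
`c = a` → c = [6, 8, 4, 4] (same object as a, b)
`a[0] = 854` → a = [854, 8, 4, 4] (same object as b, c); b = [854, 8, 4, 4] (same object as a, c); c = [854, 8, 4, 4] (same object as a, b)
`b.append(988)` → a = [854, 8, 4, 4, 988] (same object as b, c); b = [854, 8, 4, 4, 988] (same object as a, c); c = [854, 8, 4, 4, 988] (same object as a, b)
`print(a)` → prints [854, 8, 4, 4, 988]
`print(c)` → prints [854, 8, 4, 4, 988]

Answer:
[854, 8, 4, 4, 988]
[854, 8, 4, 4, 988]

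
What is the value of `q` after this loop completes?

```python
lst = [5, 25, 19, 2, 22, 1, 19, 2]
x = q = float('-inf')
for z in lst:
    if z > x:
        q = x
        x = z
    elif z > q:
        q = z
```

Second largest (with repeats) in [5, 25, 19, 2, 22, 1, 19, 2]
`q` takes the values: -inf → 5 → 19 → 22

Answer: 22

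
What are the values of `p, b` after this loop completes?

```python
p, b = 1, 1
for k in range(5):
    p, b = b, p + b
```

Fibonacci: after 5 iterations
`p, b` takes the values: (1, 1) → (1, 2) → (2, 3) → (3, 5) → (5, 8) → (8, 13)

Answer: 8, 13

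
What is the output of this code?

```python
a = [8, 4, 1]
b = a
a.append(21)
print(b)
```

Key concept: basic list aliasing.
Step by step:
`a = [8, 4, 1]` → a = [8, 4, 1]
`b = a` → b = [8, 4, 1] (same object as a)
`a.append(21)` → a = [8, 4, 1, 21] (same object as b); b = [8, 4, 1, 21] (same object as a)
`print(b)` → prints [8, 4, 1, 21]

Answer: [8, 4, 1, 21]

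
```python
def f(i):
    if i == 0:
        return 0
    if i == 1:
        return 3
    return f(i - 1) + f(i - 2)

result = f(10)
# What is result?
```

Build up from base cases: f(0)=0, f(1)=3, f(2)=3, f(3)=6, f(4)=9, f(5)=15, f(6)=24, ..., f(10)=165

Answer: 165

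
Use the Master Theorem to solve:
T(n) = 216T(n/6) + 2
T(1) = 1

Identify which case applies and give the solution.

a=216, b=6, f(n)=2. log_6(216) = 3. Since c=0 < 3, Case 1 applies: T(n) = Θ(n^log_b(a)) = O(n^3).

Answer: O(n^3) - Case 1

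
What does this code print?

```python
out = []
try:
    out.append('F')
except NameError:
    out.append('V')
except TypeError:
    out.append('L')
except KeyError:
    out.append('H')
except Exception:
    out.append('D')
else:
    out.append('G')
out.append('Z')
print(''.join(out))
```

Execution trace: 'F' (try body, no exception) → 'G' (else) → 'Z' (after the try/except). Output: FGZ

Answer: FGZ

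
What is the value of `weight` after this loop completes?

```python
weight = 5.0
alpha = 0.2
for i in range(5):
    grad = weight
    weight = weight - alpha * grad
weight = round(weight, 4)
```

Gradient descent: w = 5.0 * (1 - 0.2)^5
`weight` takes the values: 5.0 → 4.0 → 3.2 → 2.56 → 2.048 → 1.6384

Answer: 1.6384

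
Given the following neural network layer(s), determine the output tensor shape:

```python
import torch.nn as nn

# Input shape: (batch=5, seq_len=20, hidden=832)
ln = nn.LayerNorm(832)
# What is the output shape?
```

Input: (5, 20, 832) -> Output: (5, 20, 832)

Answer: (5, 20, 832)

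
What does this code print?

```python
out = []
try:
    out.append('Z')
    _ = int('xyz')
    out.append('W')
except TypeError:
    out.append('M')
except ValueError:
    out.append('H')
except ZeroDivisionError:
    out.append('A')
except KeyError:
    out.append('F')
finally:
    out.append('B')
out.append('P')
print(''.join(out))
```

Execution trace: 'Z' (try body) → 'H' (except ValueError) → 'B' (finally) → 'P' (after the try/except). Output: ZHBP

Answer: ZHBP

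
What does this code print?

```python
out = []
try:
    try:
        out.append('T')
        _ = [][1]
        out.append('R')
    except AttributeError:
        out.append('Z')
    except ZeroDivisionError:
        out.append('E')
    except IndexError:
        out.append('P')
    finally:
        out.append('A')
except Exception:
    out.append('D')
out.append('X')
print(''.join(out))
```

Execution trace: 'T' (inner try body) → 'P' (inner except IndexError) → 'A' (inner finally) → 'X' (after the try/except). Output: TPAX

Answer: TPAX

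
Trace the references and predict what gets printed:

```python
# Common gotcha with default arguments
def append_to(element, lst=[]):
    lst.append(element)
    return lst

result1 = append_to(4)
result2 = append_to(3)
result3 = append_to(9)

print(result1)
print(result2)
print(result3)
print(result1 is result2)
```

Key concept: mutable default argument gotcha.
Step by step:
`result1 = append_to(4)` → result1 = [4]
`result2 = append_to(3)` → result1 = [4, 3] (same object as result2); result2 = [4, 3] (same object as result1)
`result3 = append_to(9)` → result1 = [4, 3, 9] (same object as result2, result3); result2 = [4, 3, 9] (same object as result1, result3); result3 = [4, 3, 9] (same object as result1, result2)
`print(result1)` → prints [4, 3, 9]
`print(result2)` → prints [4, 3, 9]
`print(result3)` → prints [4, 3, 9]
`print(result1 is result2)` → prints True

Answer:
[4, 3, 9]
[4, 3, 9]
[4, 3, 9]
True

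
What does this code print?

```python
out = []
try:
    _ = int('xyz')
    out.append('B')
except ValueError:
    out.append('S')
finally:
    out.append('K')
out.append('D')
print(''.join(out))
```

Execution trace: 'S' (except ValueError) → 'K' (finally) → 'D' (after the try/except). Output: SKD

Answer: SKD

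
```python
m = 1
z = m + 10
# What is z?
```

Trace:
`m = 1` → m = 1
`z = m + 10` → z = 11
So z = 11

Answer: 11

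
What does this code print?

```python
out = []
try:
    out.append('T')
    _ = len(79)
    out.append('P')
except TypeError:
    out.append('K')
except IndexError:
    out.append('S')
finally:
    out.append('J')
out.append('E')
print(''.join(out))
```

Execution trace: 'T' (try body) → 'K' (except TypeError) → 'J' (finally) → 'E' (after the try/except). Output: TKJE

Answer: TKJE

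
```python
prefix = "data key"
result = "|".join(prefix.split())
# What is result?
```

Trace:
`prefix = "data key"` → prefix = 'data key'
`result = "|".join(prefix.split())` → result = 'data|key'
So result = 'data|key'

Answer: 'data|key'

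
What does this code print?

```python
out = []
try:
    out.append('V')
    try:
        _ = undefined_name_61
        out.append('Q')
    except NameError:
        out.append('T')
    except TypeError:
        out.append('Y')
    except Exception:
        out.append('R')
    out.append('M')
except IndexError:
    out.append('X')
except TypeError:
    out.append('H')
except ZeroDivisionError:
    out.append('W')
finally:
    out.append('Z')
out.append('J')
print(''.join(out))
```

Execution trace: 'V' (try body) → 'T' (inner except NameError) → 'M' (try body, no exception) → 'Z' (finally) → 'J' (after the try/except). Output: VTMZJ

Answer: VTMZJ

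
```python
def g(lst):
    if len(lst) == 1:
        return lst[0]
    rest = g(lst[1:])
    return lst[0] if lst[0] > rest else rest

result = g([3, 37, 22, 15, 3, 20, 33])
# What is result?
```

Recursive max over [3, 37, 22, 15, 3, 20, 33] = 37

Answer: 37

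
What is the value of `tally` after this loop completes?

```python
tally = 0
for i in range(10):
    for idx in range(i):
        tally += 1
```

Triangle number: 0+1+2+...+9
`tally` takes the values: 0 → 1 → 2 → 3 → 4 → 5 → 6 → 7 → 8 → 9 → 10 → 11 → 12 → 13 → 14 → 15 → 16 → 17 → 18 → 19 → 20 → 21 → 22 → 23 → 24 → 25 → 26 → 27 → 28 → 29 → … → 41 → 42 → 43 → 44 → 45

Answer: 45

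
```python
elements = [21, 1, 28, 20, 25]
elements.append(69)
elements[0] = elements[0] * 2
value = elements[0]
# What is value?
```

Trace:
`elements = [21, 1, 28, 20, 25]` → elements = [21, 1, 28, 20, 25]
`elements.append(69)` → elements = [21, 1, 28, 20, 25, 69]
`elements[0] = elements[0] * 2` → elements = [42, 1, 28, 20, 25, 69]
`value = elements[0]` → value = 42
So value = 42

Answer: 42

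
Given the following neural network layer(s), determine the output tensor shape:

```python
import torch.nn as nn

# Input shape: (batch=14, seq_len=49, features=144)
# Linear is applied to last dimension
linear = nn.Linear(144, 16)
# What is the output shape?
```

Input: (14, 49, 144) -> Output: (14, 49, 16)

Answer: (14, 49, 16)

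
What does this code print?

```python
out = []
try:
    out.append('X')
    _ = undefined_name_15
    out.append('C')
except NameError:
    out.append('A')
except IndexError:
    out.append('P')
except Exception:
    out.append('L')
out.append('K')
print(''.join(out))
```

Execution trace: 'X' (try body) → 'A' (except NameError) → 'K' (after the try/except). Output: XAK

Answer: XAK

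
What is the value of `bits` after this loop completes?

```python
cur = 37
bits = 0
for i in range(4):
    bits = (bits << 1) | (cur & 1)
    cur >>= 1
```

Reverse lowest 4 bits of 37
`bits` takes the values: 0 → 1 → 2 → 5 → 10

Answer: 10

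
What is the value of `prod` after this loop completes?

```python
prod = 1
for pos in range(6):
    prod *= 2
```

2^6 = 64
`prod` takes the values: 1 → 2 → 4 → 8 → 16 → 32 → 64

Answer: 64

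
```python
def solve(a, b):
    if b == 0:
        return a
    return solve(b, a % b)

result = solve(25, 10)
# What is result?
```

solve(25, 10) -> solve(10, 5) -> solve(5, 0) -> 5

Answer: 5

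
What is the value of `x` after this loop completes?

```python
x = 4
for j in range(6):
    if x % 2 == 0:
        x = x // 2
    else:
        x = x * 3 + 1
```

Collatz-style transformation from 4
`x` takes the values: 4 → 2 → 1 → 4 → 2 → 1 → 4

Answer: 4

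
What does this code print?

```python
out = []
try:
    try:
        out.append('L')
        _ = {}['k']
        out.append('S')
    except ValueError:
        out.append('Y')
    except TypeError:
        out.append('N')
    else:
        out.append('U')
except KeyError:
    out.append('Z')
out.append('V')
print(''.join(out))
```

Execution trace: 'L' (try body) → 'Z' (outer except KeyError) → 'V' (after the try/except). Output: LZV

Answer: LZV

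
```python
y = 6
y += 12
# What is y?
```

Trace:
`y = 6` → y = 6
`y += 12` → y = 18
So y = 18

Answer: 18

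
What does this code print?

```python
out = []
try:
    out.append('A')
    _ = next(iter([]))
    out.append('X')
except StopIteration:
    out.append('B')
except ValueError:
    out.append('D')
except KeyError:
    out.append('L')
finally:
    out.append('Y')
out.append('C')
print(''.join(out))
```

Execution trace: 'A' (try body) → 'B' (except StopIteration) → 'Y' (finally) → 'C' (after the try/except). Output: ABYC

Answer: ABYC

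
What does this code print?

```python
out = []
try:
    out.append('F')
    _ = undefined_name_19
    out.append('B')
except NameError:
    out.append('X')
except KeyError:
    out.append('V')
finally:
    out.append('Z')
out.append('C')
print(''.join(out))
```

Execution trace: 'F' (try body) → 'X' (except NameError) → 'Z' (finally) → 'C' (after the try/except). Output: FXZC

Answer: FXZC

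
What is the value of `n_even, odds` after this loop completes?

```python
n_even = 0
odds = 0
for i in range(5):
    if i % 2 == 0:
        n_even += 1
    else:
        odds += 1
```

Count evens and odds in range(5)
`n_even, odds` takes the values: (0, 0) → (1, 0) → (1, 1) → (2, 1) → (2, 2) → (3, 2)

Answer: 3, 2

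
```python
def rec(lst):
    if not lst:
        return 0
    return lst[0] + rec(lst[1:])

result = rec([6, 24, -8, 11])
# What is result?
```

6 + 24 + (-8) + 11 + 0 = 33

Answer: 33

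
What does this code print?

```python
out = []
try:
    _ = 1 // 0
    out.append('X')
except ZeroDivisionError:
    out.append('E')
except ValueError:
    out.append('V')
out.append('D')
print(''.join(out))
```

Execution trace: 'E' (except ZeroDivisionError) → 'D' (after the try/except). Output: ED

Answer: ED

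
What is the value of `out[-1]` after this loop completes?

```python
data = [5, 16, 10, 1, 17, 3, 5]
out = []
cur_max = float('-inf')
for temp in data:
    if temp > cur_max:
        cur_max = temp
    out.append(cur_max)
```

Running max ends at 17
`out` takes the values: [] → [5] → [5, 16] → [5, 16, 16] → [5, 16, 16, 16] → [5, 16, 16, 16, 17] → [5, 16, 16, 16, 17, 17] → [5, 16, 16, 16, 17, 17, 17]
So `out[-1]` = 17

Answer: 17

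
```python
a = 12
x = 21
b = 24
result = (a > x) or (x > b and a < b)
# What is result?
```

Trace:
`a = 12` → a = 12
`x = 21` → x = 21
`b = 24` → b = 24
`result = (a > x) or (x > b and a < b)` → result = False
So result = False

Answer: False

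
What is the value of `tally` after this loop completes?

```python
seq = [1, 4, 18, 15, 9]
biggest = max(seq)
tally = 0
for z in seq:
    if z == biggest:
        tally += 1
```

Count of max value 18 in [1, 4, 18, 15, 9]
`tally` takes the values: 0 → 1

Answer: 1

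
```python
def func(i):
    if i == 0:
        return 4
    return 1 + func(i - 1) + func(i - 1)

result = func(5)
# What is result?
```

func(i) = 1 + 2·func(i-1), func(0)=4. Closed form: (4+1)·2^5 - 1 = 159.

Answer: 159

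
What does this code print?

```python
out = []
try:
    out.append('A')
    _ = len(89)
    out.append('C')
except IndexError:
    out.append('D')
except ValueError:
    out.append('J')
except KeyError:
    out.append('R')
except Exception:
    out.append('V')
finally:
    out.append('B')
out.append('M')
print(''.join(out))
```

Execution trace: 'A' (try body) → 'V' (except Exception) → 'B' (finally) → 'M' (after the try/except). Output: AVBM

Answer: AVBM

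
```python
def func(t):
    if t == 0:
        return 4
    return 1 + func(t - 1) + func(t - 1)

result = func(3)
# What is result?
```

func(t) = 1 + 2·func(t-1), func(0)=4. Closed form: (4+1)·2^3 - 1 = 39.

Answer: 39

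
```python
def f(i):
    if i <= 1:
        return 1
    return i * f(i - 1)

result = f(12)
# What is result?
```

f(12) = 12 * 11 * 10 * 9 * 8 * 7 * 6 * 5 * 4 * 3 * 2 * 1 = 479001600

Answer: 479001600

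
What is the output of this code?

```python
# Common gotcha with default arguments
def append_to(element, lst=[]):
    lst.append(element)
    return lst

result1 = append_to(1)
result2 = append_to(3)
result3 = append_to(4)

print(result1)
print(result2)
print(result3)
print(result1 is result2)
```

Key concept: mutable default argument gotcha.
Step by step:
`result1 = append_to(1)` → result1 = [1]
`result2 = append_to(3)` → result1 = [1, 3] (same object as result2); result2 = [1, 3] (same object as result1)
`result3 = append_to(4)` → result1 = [1, 3, 4] (same object as result2, result3); result2 = [1, 3, 4] (same object as result1, result3); result3 = [1, 3, 4] (same object as result1, result2)
`print(result1)` → prints [1, 3, 4]
`print(result2)` → prints [1, 3, 4]
`print(result3)` → prints [1, 3, 4]
`print(result1 is result2)` → prints True

Answer:
[1, 3, 4]
[1, 3, 4]
[1, 3, 4]
True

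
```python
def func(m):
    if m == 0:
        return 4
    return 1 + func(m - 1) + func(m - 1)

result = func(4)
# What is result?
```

func(m) = 1 + 2·func(m-1), func(0)=4. Closed form: (4+1)·2^4 - 1 = 79.

Answer: 79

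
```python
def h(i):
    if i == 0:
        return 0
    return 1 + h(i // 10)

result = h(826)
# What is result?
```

Count of digits of 826: 3

Answer: 3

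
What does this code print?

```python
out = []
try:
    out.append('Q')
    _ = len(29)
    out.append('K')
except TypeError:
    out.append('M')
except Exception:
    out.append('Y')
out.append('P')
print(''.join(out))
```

Execution trace: 'Q' (try body) → 'M' (except TypeError) → 'P' (after the try/except). Output: QMP

Answer: QMP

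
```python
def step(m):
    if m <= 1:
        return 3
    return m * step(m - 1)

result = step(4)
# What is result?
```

step(4) = 4 * 3 * 2 * 3 = 72

Answer: 72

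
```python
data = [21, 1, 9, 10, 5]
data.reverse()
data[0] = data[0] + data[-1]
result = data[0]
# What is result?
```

Trace:
`data = [21, 1, 9, 10, 5]` → data = [21, 1, 9, 10, 5]
`data.reverse()` → data = [5, 10, 9, 1, 21]
`data[0] = data[0] + data[-1]` → data = [26, 10, 9, 1, 21]
`result = data[0]` → result = 26
So result = 26

Answer: 26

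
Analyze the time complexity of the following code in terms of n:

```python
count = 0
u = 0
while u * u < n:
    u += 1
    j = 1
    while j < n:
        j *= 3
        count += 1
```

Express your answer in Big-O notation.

Each loop level contributes: √n × log n. Multiplying the contributions gives O(√n log n).

Answer: O(√n log n)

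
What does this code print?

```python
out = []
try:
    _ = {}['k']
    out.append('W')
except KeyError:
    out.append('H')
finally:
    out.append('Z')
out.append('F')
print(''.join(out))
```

Execution trace: 'H' (except KeyError) → 'Z' (finally) → 'F' (after the try/except). Output: HZF

Answer: HZF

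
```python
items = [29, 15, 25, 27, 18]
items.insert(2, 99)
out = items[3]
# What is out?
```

Trace:
`items = [29, 15, 25, 27, 18]` → items = [29, 15, 25, 27, 18]
`items.insert(2, 99)` → items = [29, 15, 99, 25, 27, 18]
`out = items[3]` → out = 25
So out = 25

Answer: 25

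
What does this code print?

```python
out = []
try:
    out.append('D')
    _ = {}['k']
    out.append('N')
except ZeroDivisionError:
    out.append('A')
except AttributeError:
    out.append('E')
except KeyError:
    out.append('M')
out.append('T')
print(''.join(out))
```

Execution trace: 'D' (try body) → 'M' (except KeyError) → 'T' (after the try/except). Output: DMT

Answer: DMT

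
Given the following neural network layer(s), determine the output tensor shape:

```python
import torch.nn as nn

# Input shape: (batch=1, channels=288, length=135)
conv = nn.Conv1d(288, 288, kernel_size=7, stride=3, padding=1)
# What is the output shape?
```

Input: (1, 288, 135) -> Output: (1, 288, 44)

Answer: (1, 288, 44)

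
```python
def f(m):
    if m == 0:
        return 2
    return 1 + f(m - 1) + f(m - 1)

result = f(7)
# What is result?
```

f(m) = 1 + 2·f(m-1), f(0)=2. Closed form: (2+1)·2^7 - 1 = 383.

Answer: 383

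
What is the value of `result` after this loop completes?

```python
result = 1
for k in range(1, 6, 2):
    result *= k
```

Product of 1, 3, 5, ... up to 5
`result` takes the values: 1 → 3 → 15

Answer: 15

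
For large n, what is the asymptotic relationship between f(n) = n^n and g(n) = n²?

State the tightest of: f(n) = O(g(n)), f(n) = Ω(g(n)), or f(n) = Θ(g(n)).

n^n vs n²: f(n) = Ω(g(n)) but not O(g(n)) — n^n grows strictly faster than n².

Answer: f(n) = Ω(g(n)) but not O(g(n)) — n^n grows strictly faster than n².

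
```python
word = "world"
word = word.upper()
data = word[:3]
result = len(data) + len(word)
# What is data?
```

Trace:
`word = "world"` → word = 'world'
`word = word.upper()` → word = 'WORLD'
`data = word[:3]` → data = 'WOR'
`result = len(data) + len(word)` → result = 8
So data = 'WOR'

Answer: 'WOR'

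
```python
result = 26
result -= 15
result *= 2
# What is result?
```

Trace:
`result = 26` → result = 26
`result -= 15` → result = 11
`result *= 2` → result = 22
So result = 22

Answer: 22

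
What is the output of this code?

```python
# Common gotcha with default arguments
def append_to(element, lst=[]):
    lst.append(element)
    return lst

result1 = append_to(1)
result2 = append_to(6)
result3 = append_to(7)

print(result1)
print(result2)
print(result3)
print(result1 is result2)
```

Key concept: mutable default argument gotcha.
Step by step:
`result1 = append_to(1)` → result1 = [1]
`result2 = append_to(6)` → result1 = [1, 6] (same object as result2); result2 = [1, 6] (same object as result1)
`result3 = append_to(7)` → result1 = [1, 6, 7] (same object as result2, result3); result2 = [1, 6, 7] (same object as result1, result3); result3 = [1, 6, 7] (same object as result1, result2)
`print(result1)` → prints [1, 6, 7]
`print(result2)` → prints [1, 6, 7]
`print(result3)` → prints [1, 6, 7]
`print(result1 is result2)` → prints True

Answer:
[1, 6, 7]
[1, 6, 7]
[1, 6, 7]
True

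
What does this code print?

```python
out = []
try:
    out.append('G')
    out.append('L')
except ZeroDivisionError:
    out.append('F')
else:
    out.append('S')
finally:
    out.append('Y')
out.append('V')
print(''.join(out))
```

Execution trace: 'G' (try body) → 'L' (try body, no exception) → 'S' (else) → 'Y' (finally) → 'V' (after the try/except). Output: GLSYV

Answer: GLSYV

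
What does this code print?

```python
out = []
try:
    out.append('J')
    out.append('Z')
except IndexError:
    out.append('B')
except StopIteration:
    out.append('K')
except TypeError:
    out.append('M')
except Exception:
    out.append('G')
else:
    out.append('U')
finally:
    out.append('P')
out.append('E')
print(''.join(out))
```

Execution trace: 'J' (try body) → 'Z' (try body, no exception) → 'U' (else) → 'P' (finally) → 'E' (after the try/except). Output: JZUPE

Answer: JZUPE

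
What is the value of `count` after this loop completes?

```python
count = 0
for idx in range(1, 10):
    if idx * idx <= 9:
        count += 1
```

Count numbers where idx² ≤ 9
`count` takes the values: 0 → 1 → 2 → 3

Answer: 3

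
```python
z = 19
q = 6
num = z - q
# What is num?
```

Trace:
`z = 19` → z = 19
`q = 6` → q = 6
`num = z - q` → num = 13
So num = 13

Answer: 13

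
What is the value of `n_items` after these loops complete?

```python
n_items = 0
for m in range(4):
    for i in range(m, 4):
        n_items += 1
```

Upper triangle: 4 + 3 + ... + 1
`n_items` takes the values: 0 → 1 → 2 → 3 → 4 → 5 → 6 → 7 → 8 → 9 → 10

Answer: 10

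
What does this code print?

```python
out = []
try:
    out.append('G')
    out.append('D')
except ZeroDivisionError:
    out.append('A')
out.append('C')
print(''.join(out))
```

Execution trace: 'G' (try body) → 'D' (try body, no exception) → 'C' (after the try/except). Output: GDC

Answer: GDC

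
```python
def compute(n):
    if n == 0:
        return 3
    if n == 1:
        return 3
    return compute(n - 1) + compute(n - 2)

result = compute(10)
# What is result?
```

Build up from base cases: compute(0)=3, compute(1)=3, compute(2)=6, compute(3)=9, compute(4)=15, compute(5)=24, compute(6)=39, ..., compute(10)=267

Answer: 267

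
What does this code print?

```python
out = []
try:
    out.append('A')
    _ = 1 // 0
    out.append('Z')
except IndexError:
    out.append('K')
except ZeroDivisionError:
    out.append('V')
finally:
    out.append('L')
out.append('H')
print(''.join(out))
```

Execution trace: 'A' (try body) → 'V' (except ZeroDivisionError) → 'L' (finally) → 'H' (after the try/except). Output: AVLH

Answer: AVLH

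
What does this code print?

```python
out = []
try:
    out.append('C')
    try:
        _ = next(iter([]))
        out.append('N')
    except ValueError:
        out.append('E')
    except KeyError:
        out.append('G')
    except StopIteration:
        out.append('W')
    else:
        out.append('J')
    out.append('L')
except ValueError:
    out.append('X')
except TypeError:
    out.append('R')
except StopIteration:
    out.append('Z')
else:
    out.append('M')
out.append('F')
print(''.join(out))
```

Execution trace: 'C' (try body) → 'W' (inner except StopIteration) → 'L' (try body, no exception) → 'M' (else) → 'F' (after the try/except). Output: CWLMF

Answer: CWLMF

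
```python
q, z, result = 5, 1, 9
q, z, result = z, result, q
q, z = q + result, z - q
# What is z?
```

Trace:
`q, z, result = 5, 1, 9` → q = 5; z = 1; result = 9
`q, z, result = z, result, q` → q = 1; z = 9; result = 5
`q, z = q + result, z - q` → q = 6; z = 8
So z = 8

Answer: 8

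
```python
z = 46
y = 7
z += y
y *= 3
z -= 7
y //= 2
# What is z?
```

Trace:
`z = 46` → z = 46
`y = 7` → y = 7
`z += y` → z = 53
`y *= 3` → y = 21
`z -= 7` → z = 46
`y //= 2` → y = 10
So z = 46

Answer: 46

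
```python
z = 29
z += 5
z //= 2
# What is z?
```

Trace:
`z = 29` → z = 29
`z += 5` → z = 34
`z //= 2` → z = 17
So z = 17

Answer: 17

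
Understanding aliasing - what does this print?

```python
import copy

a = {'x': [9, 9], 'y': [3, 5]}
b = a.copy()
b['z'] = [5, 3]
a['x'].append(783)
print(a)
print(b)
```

Key concept: shallow copy of dict with mutable values.
Step by step:
`a = {'x': [9, 9], 'y': [3, 5]}` → a = {'x': [9, 9], 'y': [3, 5]}
`b = a.copy()` → b = {'x': [9, 9], 'y': [3, 5]}
`b['z'] = [5, 3]` → b = {'x': [9, 9], 'y': [3, 5], 'z': [5, 3]}
`a['x'].append(783)` → a = {'x': [9, 9, 783], 'y': [3, 5]}; b = {'x': [9, 9, 783], 'y': [3, 5], 'z': [5, 3]}
`print(a)` → prints {'x': [9, 9, 783], 'y': [3, 5]}
`print(b)` → prints {'x': [9, 9, 783], 'y': [3, 5], 'z': [5, 3]}

Answer:
{'x': [9, 9, 783], 'y': [3, 5]}
{'x': [9, 9, 783], 'y': [3, 5], 'z': [5, 3]}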